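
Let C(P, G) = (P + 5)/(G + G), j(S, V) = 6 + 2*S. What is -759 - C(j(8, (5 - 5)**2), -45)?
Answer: -7587/10 ≈ -758.70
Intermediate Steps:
C(P, G) = (5 + P)/(2*G) (C(P, G) = (5 + P)/((2*G)) = (5 + P)*(1/(2*G)) = (5 + P)/(2*G))
-759 - C(j(8, (5 - 5)**2), -45) = -759 - (5 + (6 + 2*8))/(2*(-45)) = -759 - (-1)*(5 + (6 + 16))/(2*45) = -759 - (-1)*(5 + 22)/(2*45) = -759 - (-1)*27/(2*45) = -759 - 1*(-3/10) = -759 + 3/10 = -7587/10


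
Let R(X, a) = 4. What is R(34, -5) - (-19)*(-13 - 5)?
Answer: -338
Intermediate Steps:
R(34, -5) - (-19)*(-13 - 5) = 4 - (-19)*(-13 - 5) = 4 - (-19)*(-18) = 4 - 1*342 = 4 - 342 = -338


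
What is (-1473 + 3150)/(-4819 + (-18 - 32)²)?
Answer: -559/773 ≈ -0.72316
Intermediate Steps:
(-1473 + 3150)/(-4819 + (-18 - 32)²) = 1677/(-4819 + (-50)²) = 1677/(-4819 + 2500) = 1677/(-2319) = 1677*(-1/2319) = -559/773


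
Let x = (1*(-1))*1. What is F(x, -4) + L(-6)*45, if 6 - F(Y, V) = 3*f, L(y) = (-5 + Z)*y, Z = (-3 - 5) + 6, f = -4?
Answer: 1908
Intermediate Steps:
Z = -2 (Z = -8 + 6 = -2)
x = -1 (x = -1*1 = -1)
L(y) = -7*y (L(y) = (-5 - 2)*y = -7*y)
F(Y, V) = 18 (F(Y, V) = 6 - 3*(-4) = 6 - 1*(-12) = 6 + 12 = 18)
F(x, -4) + L(-6)*45 = 18 - 7*(-6)*45 = 18 + 42*45 = 18 + 1890 = 1908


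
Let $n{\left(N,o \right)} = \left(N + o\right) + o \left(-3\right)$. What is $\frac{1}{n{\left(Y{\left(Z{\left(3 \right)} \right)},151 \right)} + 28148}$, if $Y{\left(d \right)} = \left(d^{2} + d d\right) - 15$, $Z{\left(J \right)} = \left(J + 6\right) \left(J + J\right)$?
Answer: $\frac{1}{33663} \approx 2.9706 \cdot 10^{-5}$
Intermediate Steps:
$Z{\left(J \right)} = 2 J \left(6 + J\right)$ ($Z{\left(J \right)} = \left(6 + J\right) 2 J = 2 J \left(6 + J\right)$)
$Y{\left(d \right)} = -15 + 2 d^{2}$ ($Y{\left(d \right)} = \left(d^{2} + d^{2}\right) - 15 = 2 d^{2} - 15 = -15 + 2 d^{2}$)
$n{\left(N,o \right)} = N - 2 o$ ($n{\left(N,o \right)} = \left(N + o\right) - 3 o = N - 2 o$)
$\frac{1}{n{\left(Y{\left(Z{\left(3 \right)} \right)},151 \right)} + 28148} = \frac{1}{\left(\left(-15 + 2 \left(2 \cdot 3 \left(6 + 3\right)\right)^{2}\right) - 302\right) + 28148} = \frac{1}{\left(\left(-15 + 2 \left(2 \cdot 3 \cdot 9\right)^{2}\right) - 302\right) + 28148} = \frac{1}{\left(\left(-15 + 2 \cdot 54^{2}\right) - 302\right) + 28148} = \frac{1}{\left(\left(-15 + 2 \cdot 2916\right) - 302\right) + 28148} = \frac{1}{\left(\left(-15 + 5832\right) - 302\right) + 28148} = \frac{1}{\left(5817 - 302\right) + 28148} = \frac{1}{5515 + 28148} = \frac{1}{33663}$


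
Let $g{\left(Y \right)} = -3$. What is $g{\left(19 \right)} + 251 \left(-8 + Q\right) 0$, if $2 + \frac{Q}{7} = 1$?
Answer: $-3$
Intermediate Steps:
$Q = -7$ ($Q = -14 + 7 \cdot 1 = -14 + 7 = -7$)
$g{\left(19 \right)} + 251 \left(-8 + Q\right) 0 = -3 + 251 \left(-8 - 7\right) 0 = -3 + 251 \left(\left(-15\right) 0\right) = -3 + 251 \cdot 0 = -3 + 0 = -3$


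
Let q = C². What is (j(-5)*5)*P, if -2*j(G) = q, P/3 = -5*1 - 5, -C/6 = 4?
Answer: 43200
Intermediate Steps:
C = -24 (C = -6*4 = -24)
P = -30 (P = 3*(-5*1 - 5) = 3*(-5 - 5) = 3*(-10) = -30)
q = 576 (q = (-24)² = 576)
j(G) = -288 (j(G) = -½*576 = -288)
(j(-5)*5)*P = -288*5*(-30) = -1440*(-30) = 43200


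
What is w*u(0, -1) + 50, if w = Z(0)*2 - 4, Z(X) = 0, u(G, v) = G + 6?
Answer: 26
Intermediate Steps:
u(G, v) = 6 + G
w = -4 (w = 0*2 - 4 = 0 - 4 = -4)
w*u(0, -1) + 50 = -4*(6 + 0) + 50 = -4*6 + 50 = -24 + 50 = 26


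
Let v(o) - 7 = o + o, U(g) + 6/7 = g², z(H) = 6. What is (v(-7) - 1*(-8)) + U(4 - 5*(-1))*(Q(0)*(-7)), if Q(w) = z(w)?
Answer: -3365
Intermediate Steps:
Q(w) = 6
U(g) = -6/7 + g²
v(o) = 7 + 2*o (v(o) = 7 + (o + o) = 7 + 2*o)
(v(-7) - 1*(-8)) + U(4 - 5*(-1))*(Q(0)*(-7)) = ((7 + 2*(-7)) - 1*(-8)) + (-6/7 + (4 - 5*(-1))²)*(6*(-7)) = ((7 - 14) + 8) + (-6/7 + (4 + 5)²)*(-42) = (-7 + 8) + (-6/7 + 9²)*(-42) = 1 + (-6/7 + 81)*(-42) = 1 + (561/7)*(-42) = 1 - 3366 = -3365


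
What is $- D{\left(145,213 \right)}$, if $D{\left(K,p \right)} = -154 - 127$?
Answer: $281$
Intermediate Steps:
$D{\left(K,p \right)} = -281$ ($D{\left(K,p \right)} = -154 - 127 = -281$)
$- D{\left(145,213 \right)} = \left(-1\right) \left(-281\right) = 281$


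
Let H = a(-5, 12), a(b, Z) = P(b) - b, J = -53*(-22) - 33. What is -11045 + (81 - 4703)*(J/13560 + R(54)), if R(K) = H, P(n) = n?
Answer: -77503463/6780 ≈ -11431.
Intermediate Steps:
J = 1133 (J = 1166 - 33 = 1133)
a(b, Z) = 0 (a(b, Z) = b - b = 0)
H = 0
R(K) = 0
-11045 + (81 - 4703)*(J/13560 + R(54)) = -11045 + (81 - 4703)*(1133/13560 + 0) = -11045 - 4622*(1133*(1/13560) + 0) = -11045 - 4622*(1133/13560 + 0) = -11045 - 4622*1133/13560 = -11045 - 2618363/6780 = -77503463/6780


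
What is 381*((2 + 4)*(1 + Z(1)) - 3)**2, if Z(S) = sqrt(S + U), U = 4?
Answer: 72009 + 13716*sqrt(5) ≈ 1.0268e+5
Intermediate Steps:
Z(S) = sqrt(4 + S) (Z(S) = sqrt(S + 4) = sqrt(4 + S))
381*((2 + 4)*(1 + Z(1)) - 3)**2 = 381*((2 + 4)*(1 + sqrt(4 + 1)) - 3)**2 = 381*(6*(1 + sqrt(5)) - 3)**2 = 381*((6 + 6*sqrt(5)) - 3)**2 = 381*(3 + 6*sqrt(5))**2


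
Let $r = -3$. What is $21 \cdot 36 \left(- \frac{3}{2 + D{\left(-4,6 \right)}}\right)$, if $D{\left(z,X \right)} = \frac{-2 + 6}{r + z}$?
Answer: $- \frac{7938}{5} \approx -1587.6$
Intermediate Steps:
$D{\left(z,X \right)} = \frac{4}{-3 + z}$ ($D{\left(z,X \right)} = \frac{-2 + 6}{-3 + z} = \frac{4}{-3 + z}$)
$21 \cdot 36 \left(- \frac{3}{2 + D{\left(-4,6 \right)}}\right) = 21 \cdot 36 \left(- \frac{3}{2 + \frac{4}{-3 - 4}}\right) = 756 \left(- \frac{3}{2 + \frac{4}{-7}}\right) = 756 \left(- \frac{3}{2 + 4 \left(- \frac{1}{7}\right)}\right) = 756 \left(- \frac{3}{2 - \frac{4}{7}}\right) = 756 \left(- \frac{3}{\frac{10}{7}}\right) = 756 \left(\left(-3\right) \frac{7}{10}\right) = 756 \left(- \frac{21}{10}\right) = - \frac{7938}{5}$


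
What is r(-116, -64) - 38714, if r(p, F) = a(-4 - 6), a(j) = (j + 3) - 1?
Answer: -38722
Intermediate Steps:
a(j) = 2 + j (a(j) = (3 + j) - 1 = 2 + j)
r(p, F) = -8 (r(p, F) = 2 + (-4 - 6) = 2 - 10 = -8)
r(-116, -64) - 38714 = -8 - 38714 = -38722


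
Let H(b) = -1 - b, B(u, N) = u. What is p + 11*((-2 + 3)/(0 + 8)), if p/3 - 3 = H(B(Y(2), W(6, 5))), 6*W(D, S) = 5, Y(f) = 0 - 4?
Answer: 155/8 ≈ 19.375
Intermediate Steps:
Y(f) = -4
W(D, S) = ⅚ (W(D, S) = (⅙)*5 = ⅚)
p = 18 (p = 9 + 3*(-1 - 1*(-4)) = 9 + 3*(-1 + 4) = 9 + 3*3 = 9 + 9 = 18)
p + 11*((-2 + 3)/(0 + 8)) = 18 + 11*((-2 + 3)/(0 + 8)) = 18 + 11*(1/8) = 18 + 11*(1*(⅛)) = 18 + 11*(⅛) = 18 + 11/8 = 155/8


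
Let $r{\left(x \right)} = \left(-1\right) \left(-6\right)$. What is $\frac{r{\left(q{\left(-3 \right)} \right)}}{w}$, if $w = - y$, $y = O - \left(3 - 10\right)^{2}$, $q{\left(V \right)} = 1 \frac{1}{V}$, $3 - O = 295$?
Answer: $\frac{6}{341} \approx 0.017595$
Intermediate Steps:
$O = -292$ ($O = 3 - 295 = -292$)
$q{\left(V \right)} = \frac{1}{V}$
$r{\left(x \right)} = 6$
$y = -341$ ($y = -292 - \left(3 - 10\right)^{2} = -292 - \left(-7\right)^{2} = -292 - 49 = -341$)
$w = 341$ ($w = \left(-1\right) \left(-341\right) = 341$)
$\frac{r{\left(q{\left(-3 \right)} \right)}}{w} = \frac{6}{341}$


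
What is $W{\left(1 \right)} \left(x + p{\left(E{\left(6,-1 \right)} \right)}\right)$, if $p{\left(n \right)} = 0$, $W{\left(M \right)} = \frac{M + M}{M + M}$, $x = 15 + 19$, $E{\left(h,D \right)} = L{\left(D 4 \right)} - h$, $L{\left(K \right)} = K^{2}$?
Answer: $34$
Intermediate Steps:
$E{\left(h,D \right)} = - h + 16 D^{2}$ ($E{\left(h,D \right)} = \left(D 4\right)^{2} - h = \left(4 D\right)^{2} - h = 16 D^{2} - h = - h + 16 D^{2}$)
$x = 34$
$W{\left(M \right)} = 1$ ($W{\left(M \right)} = \frac{2 M}{2 M} = 2 M \frac{1}{2 M} = 1$)
$W{\left(1 \right)} \left(x + p{\left(E{\left(6,-1 \right)} \right)}\right) = 1 \left(34 + 0\right) = 1 \cdot 34 = 34$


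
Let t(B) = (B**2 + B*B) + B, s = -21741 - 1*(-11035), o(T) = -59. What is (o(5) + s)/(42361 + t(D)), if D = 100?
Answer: -10765/62461 ≈ -0.17235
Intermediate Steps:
s = -10706 (s = -21741 + 11035 = -10706)
t(B) = B + 2*B**2 (t(B) = (B**2 + B**2) + B = 2*B**2 + B = B + 2*B**2)
(o(5) + s)/(42361 + t(D)) = (-59 - 10706)/(42361 + 100*(1 + 2*100)) = -10765/(42361 + 100*(1 + 200)) = -10765/(42361 + 100*201) = -10765/(42361 + 20100) = -10765/62461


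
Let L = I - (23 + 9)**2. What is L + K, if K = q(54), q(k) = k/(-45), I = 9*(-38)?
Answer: -6836/5 ≈ -1367.2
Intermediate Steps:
I = -342
q(k) = -k/45 (q(k) = k*(-1/45) = -k/45)
L = -1366 (L = -342 - (23 + 9)**2 = -342 - 1*32**2 = -342 - 1*1024 = -342 - 1024 = -1366)
K = -6/5 (K = -1/45*54 = -6/5 ≈ -1.2000)
L + K = -1366 - 6/5 = -6836/5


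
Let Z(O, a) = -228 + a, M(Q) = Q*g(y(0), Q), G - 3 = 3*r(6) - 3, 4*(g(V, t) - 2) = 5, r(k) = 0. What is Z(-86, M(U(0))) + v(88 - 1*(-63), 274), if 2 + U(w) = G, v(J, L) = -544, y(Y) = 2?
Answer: -1557/2 ≈ -778.50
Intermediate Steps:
g(V, t) = 13/4 (g(V, t) = 2 + (¼)*5 = 2 + 5/4 = 13/4)
G = 0 (G = 3 + (3*0 - 3) = 3 + (0 - 3) = 3 - 3 = 0)
U(w) = -2 (U(w) = -2 + 0 = -2)
M(Q) = 13*Q/4 (M(Q) = Q*(13/4) = 13*Q/4)
Z(-86, M(U(0))) + v(88 - 1*(-63), 274) = (-228 + (13/4)*(-2)) - 544 = (-228 - 13/2) - 544 = -469/2 - 544 = -1557/2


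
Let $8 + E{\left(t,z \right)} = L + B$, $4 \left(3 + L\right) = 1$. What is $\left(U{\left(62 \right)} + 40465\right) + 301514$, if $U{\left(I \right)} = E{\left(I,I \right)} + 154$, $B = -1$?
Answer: $\frac{1368485}{4} \approx 3.4212 \cdot 10^{5}$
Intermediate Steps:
$L = - \frac{11}{4}$ ($L = -3 + \frac{1}{4} \cdot 1 = -3 + \frac{1}{4} = - \frac{11}{4} \approx -2.75$)
$E{\left(t,z \right)} = - \frac{47}{4}$ ($E{\left(t,z \right)} = -8 - \frac{15}{4} = - \frac{47}{4}$)
$U{\left(I \right)} = \frac{569}{4}$ ($U{\left(I \right)} = - \frac{47}{4} + 154 = \frac{569}{4}$)
$\left(U{\left(62 \right)} + 40465\right) + 301514 = \left(\frac{569}{4} + 40465\right) + 301514 = \frac{162429}{4} + 301514 = \frac{1368485}{4}$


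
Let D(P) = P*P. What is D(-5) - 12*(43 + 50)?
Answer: -1091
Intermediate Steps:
D(P) = P²
D(-5) - 12*(43 + 50) = (-5)² - 12*(43 + 50) = 25 - 12*93 = 25 - 1116 = -1091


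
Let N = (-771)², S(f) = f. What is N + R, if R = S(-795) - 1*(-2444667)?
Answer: 3038313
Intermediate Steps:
R = 2443872 (R = -795 - 1*(-2444667) = -795 + 2444667 = 2443872)
N = 594441
N + R = 594441 + 2443872 = 3038313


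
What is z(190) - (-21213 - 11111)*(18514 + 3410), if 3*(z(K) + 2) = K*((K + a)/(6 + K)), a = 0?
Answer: 104174701003/147 ≈ 7.0867e+8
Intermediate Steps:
z(K) = -2 + K²/(3*(6 + K)) (z(K) = -2 + (K*((K + 0)/(6 + K)))/3 = -2 + (K*(K/(6 + K)))/3 = -2 + (K²/(6 + K))/3 = -2 + K²/(3*(6 + K)))
z(190) - (-21213 - 11111)*(18514 + 3410) = (-36 + 190² - 6*190)/(3*(6 + 190)) - (-21213 - 11111)*(18514 + 3410) = (⅓)*(-36 + 36100 - 1140)/196 - (-32324)*21924 = (⅓)*(1/196)*34924 - 1*(-708671376) = 8731/147 + 708671376 = 104174701003/147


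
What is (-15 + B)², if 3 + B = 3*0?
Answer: 324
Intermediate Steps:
B = -3 (B = -3 + 3*0 = -3 + 0 = -3)
(-15 + B)² = (-15 - 3)² = (-18)² = 324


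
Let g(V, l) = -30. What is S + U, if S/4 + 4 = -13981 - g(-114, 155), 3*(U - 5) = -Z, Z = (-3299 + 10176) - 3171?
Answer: -171151/3 ≈ -57050.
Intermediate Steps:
Z = 3706 (Z = 6877 - 3171 = 3706)
U = -3691/3 (U = 5 + (-1*3706)/3 = 5 + (1/3)*(-3706) = 5 - 3706/3 = -3691/3 ≈ -1230.3)
S = -55820 (S = -16 + 4*(-13981 - 1*(-30)) = -16 + 4*(-13981 + 30) = -16 + 4*(-13951) = -16 - 55804 = -55820)
S + U = -55820 - 3691/3 = -171151/3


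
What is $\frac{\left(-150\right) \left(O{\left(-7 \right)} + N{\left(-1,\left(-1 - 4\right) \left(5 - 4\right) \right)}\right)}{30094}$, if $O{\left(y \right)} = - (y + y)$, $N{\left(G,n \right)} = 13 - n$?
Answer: $- \frac{2400}{15047} \approx -0.1595$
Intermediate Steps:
$O{\left(y \right)} = - 2 y$
$\frac{\left(-150\right) \left(O{\left(-7 \right)} + N{\left(-1,\left(-1 - 4\right) \left(5 - 4\right) \right)}\right)}{30094} = \frac{\left(-150\right) \left(\left(-2\right) \left(-7\right) + \left(13 - \left(-1 - 4\right) \left(5 - 4\right)\right)\right)}{30094} = - 150 \left(14 + \left(13 - \left(-1 - 4\right) 1\right)\right) \frac{1}{30094} = - 150 \left(14 + \left(13 - \left(-5\right) 1\right)\right) \frac{1}{30094} = - 150 \left(14 + \left(13 - -5\right)\right) \frac{1}{30094} = - 150 \left(14 + \left(13 + 5\right)\right) \frac{1}{30094} = - 150 \left(14 + 18\right) \frac{1}{30094} = \left(-150\right) 32 \cdot \frac{1}{30094} = \left(-4800\right) \frac{1}{30094} = - \frac{2400}{15047}$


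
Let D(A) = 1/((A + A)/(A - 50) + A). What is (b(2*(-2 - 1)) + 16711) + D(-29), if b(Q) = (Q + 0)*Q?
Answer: 37395972/2233 ≈ 16747.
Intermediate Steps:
D(A) = 1/(A + 2*A/(-50 + A)) (D(A) = 1/((2*A)/(-50 + A) + A) = 1/(2*A/(-50 + A) + A) = 1/(A + 2*A/(-50 + A)))
b(Q) = Q² (b(Q) = Q*Q = Q²)
(b(2*(-2 - 1)) + 16711) + D(-29) = ((2*(-2 - 1))² + 16711) + (-50 - 29)/((-29)*(-48 - 29)) = ((2*(-3))² + 16711) - 1/29*(-79)/(-77) = ((-6)² + 16711) - 1/29*(-1/77)*(-79) = (36 + 16711) - 79/2233 = 16747 - 79/2233 = 37395972/2233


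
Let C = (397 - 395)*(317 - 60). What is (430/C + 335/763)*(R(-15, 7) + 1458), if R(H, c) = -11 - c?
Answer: 360201600/196091 ≈ 1836.9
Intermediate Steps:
C = 514 (C = 2*257 = 514)
(430/C + 335/763)*(R(-15, 7) + 1458) = (430/514 + 335/763)*((-11 - 1*7) + 1458) = (430*(1/514) + 335*(1/763))*((-11 - 7) + 1458) = (215/257 + 335/763)*(-18 + 1458) = (250140/196091)*1440 = 360201600/196091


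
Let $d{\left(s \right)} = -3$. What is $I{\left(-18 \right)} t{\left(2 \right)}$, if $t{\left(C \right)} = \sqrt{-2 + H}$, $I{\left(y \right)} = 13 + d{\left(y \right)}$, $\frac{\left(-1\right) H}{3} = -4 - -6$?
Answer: $20 i \sqrt{2} \approx 28.284 i$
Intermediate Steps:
$H = -6$ ($H = - 3 \left(-4 - -6\right) = - 3 \left(-4 + 6\right) = \left(-3\right) 2 = -6$)
$I{\left(y \right)} = 10$ ($I{\left(y \right)} = 13 - 3 = 10$)
$t{\left(C \right)} = 2 i \sqrt{2}$ ($t{\left(C \right)} = \sqrt{-2 - 6} = \sqrt{-8} = 2 i \sqrt{2}$)
$I{\left(-18 \right)} t{\left(2 \right)} = 10 \cdot 2 i \sqrt{2} = 20 i \sqrt{2}$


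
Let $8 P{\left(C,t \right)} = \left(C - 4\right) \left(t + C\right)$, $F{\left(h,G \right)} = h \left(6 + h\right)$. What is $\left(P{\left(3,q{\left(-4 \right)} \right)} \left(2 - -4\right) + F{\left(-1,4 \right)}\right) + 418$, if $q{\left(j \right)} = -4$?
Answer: $\frac{1655}{4} \approx 413.75$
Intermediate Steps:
$P{\left(C,t \right)} = \frac{\left(-4 + C\right) \left(C + t\right)}{8}$ ($P{\left(C,t \right)} = \frac{\left(C - 4\right) \left(t + C\right)}{8} = \frac{\left(-4 + C\right) \left(C + t\right)}{8}$)
$\left(P{\left(3,q{\left(-4 \right)} \right)} \left(2 - -4\right) + F{\left(-1,4 \right)}\right) + 418 = \left(\left(\left(- \frac{1}{2}\right) 3 - -2 + \frac{3^{2}}{8} + \frac{1}{8} \cdot 3 \left(-4\right)\right) \left(2 - -4\right) - \left(6 - 1\right)\right) + 418 = \left(\left(- \frac{3}{2} + 2 + \frac{1}{8} \cdot 9 - \frac{3}{2}\right) \left(2 + 4\right) - 5\right) + 418 = \left(\left(- \frac{3}{2} + 2 + \frac{9}{8} - \frac{3}{2}\right) 6 - 5\right) + 418 = \left(\frac{1}{8} \cdot 6 - 5\right) + 418 = \left(\frac{3}{4} - 5\right) + 418 = - \frac{17}{4} + 418 = \frac{1655}{4}$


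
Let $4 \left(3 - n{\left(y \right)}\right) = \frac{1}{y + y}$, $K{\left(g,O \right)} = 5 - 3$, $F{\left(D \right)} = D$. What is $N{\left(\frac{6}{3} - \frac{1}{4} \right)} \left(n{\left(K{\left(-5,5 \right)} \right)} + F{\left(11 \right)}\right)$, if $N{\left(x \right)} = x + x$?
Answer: $\frac{1561}{32} \approx 48.781$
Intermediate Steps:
$N{\left(x \right)} = 2 x$
$K{\left(g,O \right)} = 2$
$n{\left(y \right)} = 3 - \frac{1}{8 y}$ ($n{\left(y \right)} = 3 - \frac{1}{4 \left(y + y\right)} = 3 - \frac{1}{4 \cdot 2 y} = 3 - \frac{\frac{1}{2} \frac{1}{y}}{4} = 3 - \frac{1}{8 y}$)
$N{\left(\frac{6}{3} - \frac{1}{4} \right)} \left(n{\left(K{\left(-5,5 \right)} \right)} + F{\left(11 \right)}\right) = 2 \left(\frac{6}{3} - \frac{1}{4}\right) \left(\left(3 - \frac{1}{8 \cdot 2}\right) + 11\right) = 2 \left(6 \cdot \frac{1}{3} - \frac{1}{4}\right) \left(\left(3 - \frac{1}{16}\right) + 11\right) = 2 \left(2 - \frac{1}{4}\right) \left(\left(3 - \frac{1}{16}\right) + 11\right) = 2 \cdot \frac{7}{4} \left(\frac{47}{16} + 11\right) = \frac{7}{2} \cdot \frac{223}{16} = \frac{1561}{32}$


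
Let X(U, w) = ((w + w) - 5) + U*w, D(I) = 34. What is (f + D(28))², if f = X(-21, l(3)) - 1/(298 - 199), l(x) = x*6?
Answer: 960256144/9801 ≈ 97975.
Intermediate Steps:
l(x) = 6*x
X(U, w) = -5 + 2*w + U*w (X(U, w) = (2*w - 5) + U*w = (-5 + 2*w) + U*w = -5 + 2*w + U*w)
f = -34354/99 (f = (-5 + 2*(6*3) - 126*3) - 1/(298 - 199) = (-5 + 2*18 - 21*18) - 1/99 = (-5 + 36 - 378) - 1*1/99 = -347 - 1/99 = -34354/99 ≈ -347.01)
(f + D(28))² = (-34354/99 + 34)² = (-30988/99)² = 960256144/9801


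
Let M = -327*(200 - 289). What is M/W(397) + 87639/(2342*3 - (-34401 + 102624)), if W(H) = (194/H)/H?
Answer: 93568059868751/3957406 ≈ 2.3644e+7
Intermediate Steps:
W(H) = 194/H²
M = 29103 (M = -327*(-89) = 29103)
M/W(397) + 87639/(2342*3 - (-34401 + 102624)) = 29103/((194/397²)) + 87639/(2342*3 - (-34401 + 102624)) = 29103/((194*(1/157609))) + 87639/(7026 - 1*68223) = 29103/(194/157609) + 87639/(7026 - 68223) = 29103*(157609/194) + 87639/(-61197) = 4586894727/194 + 87639*(-1/61197) = 4586894727/194 - 29213/20399 = 93568059868751/3957406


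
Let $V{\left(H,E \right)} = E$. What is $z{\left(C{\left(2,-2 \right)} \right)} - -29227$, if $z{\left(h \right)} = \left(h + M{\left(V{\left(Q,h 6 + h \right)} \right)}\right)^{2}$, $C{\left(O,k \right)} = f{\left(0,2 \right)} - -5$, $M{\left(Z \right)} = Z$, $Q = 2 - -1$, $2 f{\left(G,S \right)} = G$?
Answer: $30827$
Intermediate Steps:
$f{\left(G,S \right)} = \frac{G}{2}$
$Q = 3$ ($Q = 2 + 1 = 3$)
$C{\left(O,k \right)} = 5$ ($C{\left(O,k \right)} = \frac{1}{2} \cdot 0 - -5 = 0 + 5 = 5$)
$z{\left(h \right)} = 64 h^{2}$ ($z{\left(h \right)} = \left(h + \left(h 6 + h\right)\right)^{2} = \left(h + \left(6 h + h\right)\right)^{2} = \left(h + 7 h\right)^{2} = \left(8 h\right)^{2} = 64 h^{2}$)
$z{\left(C{\left(2,-2 \right)} \right)} - -29227 = 64 \cdot 5^{2} - -29227 = 64 \cdot 25 + 29227 = 1600 + 29227 = 30827$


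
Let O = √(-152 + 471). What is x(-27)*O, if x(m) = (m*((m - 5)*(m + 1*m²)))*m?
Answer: -16376256*√319 ≈ -2.9249e+8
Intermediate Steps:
O = √319 ≈ 17.861
x(m) = m²*(-5 + m)*(m + m²) (x(m) = (m*((-5 + m)*(m + m²)))*m = (m*(-5 + m)*(m + m²))*m = m²*(-5 + m)*(m + m²))
x(-27)*O = ((-27)³*(-5 + (-27)² - 4*(-27)))*√319 = (-19683*(-5 + 729 + 108))*√319 = (-19683*832)*√319 = -16376256*√319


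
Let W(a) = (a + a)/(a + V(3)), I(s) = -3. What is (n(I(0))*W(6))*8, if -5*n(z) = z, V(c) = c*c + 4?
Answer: 288/95 ≈ 3.0316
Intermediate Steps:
V(c) = 4 + c² (V(c) = c² + 4 = 4 + c²)
n(z) = -z/5
W(a) = 2*a/(13 + a) (W(a) = (a + a)/(a + (4 + 3²)) = (2*a)/(a + (4 + 9)) = (2*a)/(a + 13) = (2*a)/(13 + a) = 2*a/(13 + a))
(n(I(0))*W(6))*8 = ((-⅕*(-3))*(2*6/(13 + 6)))*8 = (3*(2*6/19)/5)*8 = (3*(2*6*(1/19))/5)*8 = ((⅗)*(12/19))*8 = (36/95)*8 = 288/95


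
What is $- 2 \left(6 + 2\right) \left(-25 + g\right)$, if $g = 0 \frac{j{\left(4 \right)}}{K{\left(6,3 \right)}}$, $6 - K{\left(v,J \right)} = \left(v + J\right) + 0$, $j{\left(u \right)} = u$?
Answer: $400$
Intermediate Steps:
$K{\left(v,J \right)} = 6 - J - v$ ($K{\left(v,J \right)} = 6 - \left(\left(v + J\right) + 0\right) = 6 - \left(\left(J + v\right) + 0\right) = 6 - \left(J + v\right) = 6 - J - v$)
$g = 0$ ($g = 0 \frac{4}{6 - 3 - 6} = 0 \frac{4}{-3} = 0 \cdot 4 \left(- \frac{1}{3}\right) = 0 \left(- \frac{4}{3}\right) = 0$)
$- 2 \left(6 + 2\right) \left(-25 + g\right) = - 2 \left(6 + 2\right) \left(-25 + 0\right) = \left(-2\right) 8 \left(-25\right) = \left(-16\right) \left(-25\right) = 400$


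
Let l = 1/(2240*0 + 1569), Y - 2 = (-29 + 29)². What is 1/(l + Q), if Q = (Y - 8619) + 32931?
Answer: 1569/38148667 ≈ 4.1129e-5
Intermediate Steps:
Y = 2 (Y = 2 + (-29 + 29)² = 2 + 0² = 2 + 0 = 2)
Q = 24314 (Q = (2 - 8619) + 32931 = -8617 + 32931 = 24314)
l = 1/1569 (l = 1/(0 + 1569) = 1/1569 ≈ 0.00063735)
1/(l + Q) = 1/(1/1569 + 24314) = 1/(38148667/1569) = 1569/38148667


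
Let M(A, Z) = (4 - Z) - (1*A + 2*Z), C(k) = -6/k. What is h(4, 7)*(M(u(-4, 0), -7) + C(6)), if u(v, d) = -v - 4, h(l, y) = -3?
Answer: -72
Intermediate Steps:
u(v, d) = -4 - v
M(A, Z) = 4 - A - 3*Z (M(A, Z) = (4 - Z) - (A + 2*Z) = (4 - Z) + (-A - 2*Z) = 4 - A - 3*Z)
h(4, 7)*(M(u(-4, 0), -7) + C(6)) = -3*((4 - (-4 - 1*(-4)) - 3*(-7)) - 6/6) = -3*((4 - (-4 + 4) + 21) - 6*⅙) = -3*((4 - 1*0 + 21) - 1) = -3*((4 + 0 + 21) - 1) = -3*(25 - 1) = -3*24 = -72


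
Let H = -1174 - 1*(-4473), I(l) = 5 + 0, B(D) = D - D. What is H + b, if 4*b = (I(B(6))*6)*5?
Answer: 6673/2 ≈ 3336.5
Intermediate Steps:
B(D) = 0
I(l) = 5
H = 3299 (H = -1174 + 4473 = 3299)
b = 75/2 (b = ((5*6)*5)/4 = (30*5)/4 = (¼)*150 = 75/2 ≈ 37.500)
H + b = 3299 + 75/2 = 6673/2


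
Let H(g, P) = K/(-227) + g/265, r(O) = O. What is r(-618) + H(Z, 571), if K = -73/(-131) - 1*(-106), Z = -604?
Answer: -4891688773/7880305 ≈ -620.75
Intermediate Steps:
K = 13959/131 (K = -73*(-1/131) + 106 = 73/131 + 106 = 13959/131 ≈ 106.56)
H(g, P) = -13959/29737 + g/265 (H(g, P) = (13959/131)/(-227) + g/265 = (13959/131)*(-1/227) + g*(1/265) = -13959/29737 + g/265)
r(-618) + H(Z, 571) = -618 + (-13959/29737 + (1/265)*(-604)) = -618 + (-13959/29737 - 604/265) = -618 - 21660283/7880305 = -4891688773/7880305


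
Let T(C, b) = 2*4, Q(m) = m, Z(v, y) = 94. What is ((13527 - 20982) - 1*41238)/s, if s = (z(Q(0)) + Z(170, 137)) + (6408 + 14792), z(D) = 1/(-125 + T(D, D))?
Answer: -5697081/2491397 ≈ -2.2867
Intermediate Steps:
T(C, b) = 8
z(D) = -1/117 (z(D) = 1/(-125 + 8) = 1/(-117) = -1/117)
s = 2491397/117 (s = (-1/117 + 94) + (6408 + 14792) = 10997/117 + 21200 = 2491397/117 ≈ 21294.)
((13527 - 20982) - 1*41238)/s = ((13527 - 20982) - 1*41238)/(2491397/117) = (-7455 - 41238)*(117/2491397) = -48693*117/2491397 = -5697081/2491397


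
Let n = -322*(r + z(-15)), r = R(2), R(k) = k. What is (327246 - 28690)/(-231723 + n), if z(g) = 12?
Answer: -298556/236231 ≈ -1.2638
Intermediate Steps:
r = 2
n = -4508 (n = -322*(2 + 12) = -322*14 = -4508)
(327246 - 28690)/(-231723 + n) = (327246 - 28690)/(-231723 - 4508) = 298556/(-236231) = 298556*(-1/236231) = -298556/236231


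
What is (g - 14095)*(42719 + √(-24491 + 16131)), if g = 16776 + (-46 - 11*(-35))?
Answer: 129011380 + 6040*I*√2090 ≈ 1.2901e+8 + 2.7613e+5*I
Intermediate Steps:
g = 17115 (g = 16776 + (-46 + 385) = 16776 + 339 = 17115)
(g - 14095)*(42719 + √(-24491 + 16131)) = (17115 - 14095)*(42719 + √(-24491 + 16131)) = 3020*(42719 + √(-8360)) = 3020*(42719 + 2*I*√2090) = 129011380 + 6040*I*√2090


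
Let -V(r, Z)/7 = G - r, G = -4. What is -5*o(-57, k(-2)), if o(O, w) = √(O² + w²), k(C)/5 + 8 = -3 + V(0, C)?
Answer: -5*√10474 ≈ -511.71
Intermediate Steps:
V(r, Z) = 28 + 7*r (V(r, Z) = -7*(-4 - r) = 28 + 7*r)
k(C) = 85 (k(C) = -40 + 5*(-3 + (28 + 7*0)) = -40 + 5*(-3 + (28 + 0)) = -40 + 5*(-3 + 28) = -40 + 5*25 = -40 + 125 = 85)
-5*o(-57, k(-2)) = -5*√((-57)² + 85²) = -5*√(3249 + 7225) = -5*√10474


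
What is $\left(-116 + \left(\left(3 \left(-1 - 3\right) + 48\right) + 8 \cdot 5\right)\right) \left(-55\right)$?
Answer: $2200$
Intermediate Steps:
$\left(-116 + \left(\left(3 \left(-1 - 3\right) + 48\right) + 8 \cdot 5\right)\right) \left(-55\right) = \left(-116 + \left(\left(3 \left(-4\right) + 48\right) + 40\right)\right) \left(-55\right) = \left(-116 + \left(\left(-12 + 48\right) + 40\right)\right) \left(-55\right) = \left(-116 + \left(36 + 40\right)\right) \left(-55\right) = \left(-116 + 76\right) \left(-55\right) = \left(-40\right) \left(-55\right) = 2200$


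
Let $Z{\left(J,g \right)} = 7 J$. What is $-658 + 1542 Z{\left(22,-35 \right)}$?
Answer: $236810$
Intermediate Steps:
$-658 + 1542 Z{\left(22,-35 \right)} = -658 + 1542 \cdot 7 \cdot 22 = -658 + 1542 \cdot 154 = -658 + 237468 = 236810$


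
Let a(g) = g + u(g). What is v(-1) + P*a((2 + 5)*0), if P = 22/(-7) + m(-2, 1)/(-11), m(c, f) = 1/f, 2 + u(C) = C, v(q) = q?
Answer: 421/77 ≈ 5.4675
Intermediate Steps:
u(C) = -2 + C
a(g) = -2 + 2*g (a(g) = g + (-2 + g) = -2 + 2*g)
P = -249/77 (P = 22/(-7) + 1/(1*(-11)) = 22*(-⅐) + 1*(-1/11) = -22/7 - 1/11 = -249/77 ≈ -3.2338)
v(-1) + P*a((2 + 5)*0) = -1 - 249*(-2 + 2*((2 + 5)*0))/77 = -1 - 249*(-2 + 2*(7*0))/77 = -1 - 249*(-2 + 2*0)/77 = -1 - 249*(-2 + 0)/77 = -1 - 249/77*(-2) = -1 + 498/77 = 421/77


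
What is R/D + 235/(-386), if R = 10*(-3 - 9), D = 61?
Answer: -60655/23546 ≈ -2.5760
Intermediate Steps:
R = -120 (R = 10*(-12) = -120)
R/D + 235/(-386) = -120/61 + 235/(-386) = -120*1/61 + 235*(-1/386) = -120/61 - 235/386 = -60655/23546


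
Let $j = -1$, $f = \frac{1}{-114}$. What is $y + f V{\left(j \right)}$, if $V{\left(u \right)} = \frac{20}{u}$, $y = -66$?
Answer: $- \frac{3752}{57} \approx -65.825$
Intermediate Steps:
$f = - \frac{1}{114} \approx -0.0087719$
$y + f V{\left(j \right)} = -66 - \frac{20 \frac{1}{-1}}{114} = -66 - \frac{20 \left(-1\right)}{114} = -66 - - \frac{10}{57} = -66 + \frac{10}{57} = - \frac{3752}{57}$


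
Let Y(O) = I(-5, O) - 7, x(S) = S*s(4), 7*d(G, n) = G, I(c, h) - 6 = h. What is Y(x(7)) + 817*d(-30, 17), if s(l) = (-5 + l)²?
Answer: -24468/7 ≈ -3495.4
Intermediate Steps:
I(c, h) = 6 + h
d(G, n) = G/7
x(S) = S (x(S) = S*(-5 + 4)² = S*(-1)² = S*1 = S)
Y(O) = -1 + O (Y(O) = (6 + O) - 7 = -1 + O)
Y(x(7)) + 817*d(-30, 17) = (-1 + 7) + 817*((⅐)*(-30)) = 6 + 817*(-30/7) = 6 - 24510/7 = -24468/7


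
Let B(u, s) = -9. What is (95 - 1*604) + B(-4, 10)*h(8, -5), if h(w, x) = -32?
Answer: -221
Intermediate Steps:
(95 - 1*604) + B(-4, 10)*h(8, -5) = (95 - 1*604) - 9*(-32) = (95 - 604) + 288 = -509 + 288 = -221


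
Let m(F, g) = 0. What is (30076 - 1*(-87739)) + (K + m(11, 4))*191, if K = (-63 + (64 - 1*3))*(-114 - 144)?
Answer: 216371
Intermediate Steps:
K = 516 (K = (-63 + (64 - 3))*(-258) = (-63 + 61)*(-258) = -2*(-258) = 516)
(30076 - 1*(-87739)) + (K + m(11, 4))*191 = (30076 - 1*(-87739)) + (516 + 0)*191 = (30076 + 87739) + 516*191 = 117815 + 98556 = 216371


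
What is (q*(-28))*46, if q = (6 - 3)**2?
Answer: -11592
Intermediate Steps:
q = 9 (q = 3**2 = 9)
(q*(-28))*46 = (9*(-28))*46 = -252*46 = -11592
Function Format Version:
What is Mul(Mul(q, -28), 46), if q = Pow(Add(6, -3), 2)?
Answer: -11592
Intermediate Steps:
q = 9 (q = Pow(3, 2) = 9)
Mul(Mul(q, -28), 46) = Mul(Mul(9, -28), 46) = Mul(-252, 46) = -11592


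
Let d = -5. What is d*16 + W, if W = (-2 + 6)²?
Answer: -64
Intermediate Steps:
W = 16 (W = 4² = 16)
d*16 + W = -5*16 + 16 = -80 + 16 = -64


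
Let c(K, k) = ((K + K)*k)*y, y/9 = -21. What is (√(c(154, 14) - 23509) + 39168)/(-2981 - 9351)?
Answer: -9792/3083 - 29*I*√997/12332 ≈ -3.1761 - 0.074253*I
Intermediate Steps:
y = -189 (y = 9*(-21) = -189)
c(K, k) = -378*K*k (c(K, k) = ((K + K)*k)*(-189) = ((2*K)*k)*(-189) = (2*K*k)*(-189) = -378*K*k)
(√(c(154, 14) - 23509) + 39168)/(-2981 - 9351) = (√(-378*154*14 - 23509) + 39168)/(-2981 - 9351) = (√(-814968 - 23509) + 39168)/(-12332) = (√(-838477) + 39168)*(-1/12332) = (29*I*√997 + 39168)*(-1/12332) = (39168 + 29*I*√997)*(-1/12332) = -9792/3083 - 29*I*√997/12332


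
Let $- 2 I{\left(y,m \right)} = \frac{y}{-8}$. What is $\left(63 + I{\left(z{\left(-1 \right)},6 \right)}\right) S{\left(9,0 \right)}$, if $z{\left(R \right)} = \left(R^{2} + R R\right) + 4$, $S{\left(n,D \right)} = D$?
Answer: $0$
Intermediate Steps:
$z{\left(R \right)} = 4 + 2 R^{2}$ ($z{\left(R \right)} = \left(R^{2} + R^{2}\right) + 4 = 2 R^{2} + 4 = 4 + 2 R^{2}$)
$I{\left(y,m \right)} = \frac{y}{16}$ ($I{\left(y,m \right)} = - \frac{y \frac{1}{-8}}{2} = - \frac{y \left(- \frac{1}{8}\right)}{2} = - \frac{\left(- \frac{1}{8}\right) y}{2} = \frac{y}{16}$)
$\left(63 + I{\left(z{\left(-1 \right)},6 \right)}\right) S{\left(9,0 \right)} = \left(63 + \frac{4 + 2 \left(-1\right)^{2}}{16}\right) 0 = \left(63 + \frac{4 + 2 \cdot 1}{16}\right) 0 = \left(63 + \frac{4 + 2}{16}\right) 0 = \left(63 + \frac{1}{16} \cdot 6\right) 0 = \left(63 + \frac{3}{8}\right) 0 = \frac{507}{8} \cdot 0 = 0$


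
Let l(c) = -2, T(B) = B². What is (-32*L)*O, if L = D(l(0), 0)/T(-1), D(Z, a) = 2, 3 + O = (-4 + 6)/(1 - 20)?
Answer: 3776/19 ≈ 198.74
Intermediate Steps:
O = -59/19 (O = -3 + (-4 + 6)/(1 - 20) = -3 + 2/(-19) = -3 + 2*(-1/19) = -3 - 2/19 = -59/19 ≈ -3.1053)
L = 2 (L = 2/((-1)²) = 2/1 = 2*1 = 2)
(-32*L)*O = -32*2*(-59/19) = -64*(-59/19) = 3776/19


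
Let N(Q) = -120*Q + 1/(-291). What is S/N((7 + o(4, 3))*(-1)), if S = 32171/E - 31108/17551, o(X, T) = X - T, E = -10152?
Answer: -85402838789/16591852873656 ≈ -0.0051473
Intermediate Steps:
S = -880441637/178177752 (S = 32171/(-10152) - 31108/17551 = 32171*(-1/10152) - 31108*1/17551 = -32171/10152 - 31108/17551 = -880441637/178177752 ≈ -4.9414)
N(Q) = -1/291 - 120*Q (N(Q) = -120*Q - 1/291 = -1/291 - 120*Q)
S/N((7 + o(4, 3))*(-1)) = -880441637/(178177752*(-1/291 - 120*(7 + (4 - 1*3))*(-1))) = -880441637/(178177752*(-1/291 - 120*(7 + (4 - 3))*(-1))) = -880441637/(178177752*(-1/291 - 120*(7 + 1)*(-1))) = -880441637/(178177752*(-1/291 - 960*(-1))) = -880441637/(178177752*(-1/291 - 120*(-8))) = -880441637/(178177752*(-1/291 + 960)) = -880441637/(178177752*279359/291) = -880441637/178177752*291/279359 = -85402838789/16591852873656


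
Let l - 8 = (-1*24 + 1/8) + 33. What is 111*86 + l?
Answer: 76505/8 ≈ 9563.1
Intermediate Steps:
l = 137/8 (l = 8 + ((-1*24 + 1/8) + 33) = 8 + ((-24 + 1/8) + 33) = 8 + (-191/8 + 33) = 8 + 73/8 = 137/8 ≈ 17.125)
111*86 + l = 111*86 + 137/8 = 9546 + 137/8 = 76505/8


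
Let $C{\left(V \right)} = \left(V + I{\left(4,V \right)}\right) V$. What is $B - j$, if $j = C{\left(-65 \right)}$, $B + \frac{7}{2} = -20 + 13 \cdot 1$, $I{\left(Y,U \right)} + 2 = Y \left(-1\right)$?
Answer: $- \frac{9251}{2} \approx -4625.5$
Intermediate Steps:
$I{\left(Y,U \right)} = -2 - Y$ ($I{\left(Y,U \right)} = -2 + Y \left(-1\right) = -2 - Y$)
$C{\left(V \right)} = V \left(-6 + V\right)$ ($C{\left(V \right)} = \left(V - 6\right) V = \left(-6 + V\right) V = V \left(-6 + V\right)$)
$B = - \frac{21}{2}$ ($B = - \frac{7}{2} + \left(-20 + 13 \cdot 1\right) = - \frac{7}{2} + \left(-20 + 13\right) = - \frac{7}{2} - 7 = - \frac{21}{2} \approx -10.5$)
$j = 4615$ ($j = - 65 \left(-6 - 65\right) = \left(-65\right) \left(-71\right) = 4615$)
$B - j = - \frac{21}{2} - 4615 = - \frac{9251}{2}$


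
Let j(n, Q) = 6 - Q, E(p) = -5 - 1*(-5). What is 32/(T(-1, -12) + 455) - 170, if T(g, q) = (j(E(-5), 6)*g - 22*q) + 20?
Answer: -125598/739 ≈ -169.96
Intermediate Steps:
E(p) = 0 (E(p) = -5 + 5 = 0)
T(g, q) = 20 - 22*q (T(g, q) = ((6 - 1*6)*g - 22*q) + 20 = ((6 - 6)*g - 22*q) + 20 = (0*g - 22*q) + 20 = (0 - 22*q) + 20 = -22*q + 20 = 20 - 22*q)
32/(T(-1, -12) + 455) - 170 = 32/((20 - 22*(-12)) + 455) - 170 = 32/((20 + 264) + 455) - 170 = 32/(284 + 455) - 170 = 32/739 - 170 = -125598/739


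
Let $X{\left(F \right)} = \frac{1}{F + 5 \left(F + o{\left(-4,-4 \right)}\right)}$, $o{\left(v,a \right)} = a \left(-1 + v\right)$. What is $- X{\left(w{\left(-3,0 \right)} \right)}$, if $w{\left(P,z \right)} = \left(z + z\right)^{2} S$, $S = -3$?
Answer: $- \frac{1}{100} \approx -0.01$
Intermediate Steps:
$w{\left(P,z \right)} = - 12 z^{2}$ ($w{\left(P,z \right)} = \left(z + z\right)^{2} \left(-3\right) = \left(2 z\right)^{2} \left(-3\right) = 4 z^{2} \left(-3\right) = - 12 z^{2}$)
$X{\left(F \right)} = \frac{1}{100 + 6 F}$ ($X{\left(F \right)} = \frac{1}{F + 5 \left(F - 4 \left(-1 - 4\right)\right)} = \frac{1}{F + 5 \left(F - -20\right)} = \frac{1}{F + 5 \left(F + 20\right)} = \frac{1}{F + 5 \left(20 + F\right)} = \frac{1}{F + \left(100 + 5 F\right)} = \frac{1}{100 + 6 F}$)
$- X{\left(w{\left(-3,0 \right)} \right)} = - \frac{1}{2 \left(50 + 3 \left(- 12 \cdot 0^{2}\right)\right)} = - \frac{1}{2 \left(50 + 3 \left(\left(-12\right) 0\right)\right)} = - \frac{1}{2 \left(50 + 3 \cdot 0\right)} = - \frac{1}{2 \left(50 + 0\right)} = - \frac{1}{2 \cdot 50} = \left(-1\right) \frac{1}{100} = - \frac{1}{100}$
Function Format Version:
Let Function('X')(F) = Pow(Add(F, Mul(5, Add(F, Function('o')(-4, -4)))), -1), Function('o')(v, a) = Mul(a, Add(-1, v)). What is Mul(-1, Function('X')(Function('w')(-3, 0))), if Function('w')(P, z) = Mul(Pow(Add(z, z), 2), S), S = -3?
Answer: Rational(-1, 100) ≈ -0.010000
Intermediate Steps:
Function('w')(P, z) = Mul(-12, Pow(z, 2)) (Function('w')(P, z) = Mul(Pow(Add(z, z), 2), -3) = Mul(Pow(Mul(2, z), 2), -3) = Mul(Mul(4, Pow(z, 2)), -3) = Mul(-12, Pow(z, 2)))
Function('X')(F) = Pow(Add(100, Mul(6, F)), -1) (Function('X')(F) = Pow(Add(F, Mul(5, Add(F, Mul(-4, Add(-1, -4))))), -1) = Pow(Add(F, Mul(5, Add(F, Mul(-4, -5)))), -1) = Pow(Add(F, Mul(5, Add(F, 20))), -1) = Pow(Add(F, Mul(5, Add(20, F))), -1) = Pow(Add(F, Add(100, Mul(5, F))), -1) = Pow(Add(100, Mul(6, F)), -1))
Mul(-1, Function('X')(Function('w')(-3, 0))) = Mul(-1, Mul(Rational(1, 2), Pow(Add(50, Mul(3, Mul(-12, Pow(0, 2)))), -1))) = Mul(-1, Mul(Rational(1, 2), Pow(Add(50, Mul(3, Mul(-12, 0))), -1))) = Mul(-1, Mul(Rational(1, 2), Pow(Add(50, Mul(3, 0)), -1))) = Mul(-1, Mul(Rational(1, 2), Pow(Add(50, 0), -1))) = Mul(-1, Mul(Rational(1, 2), Pow(50, -1))) = Mul(-1, Mul(Rational(1, 2), Rational(1, 50))) = Mul(-1, Rational(1, 100)) = Rational(-1, 100)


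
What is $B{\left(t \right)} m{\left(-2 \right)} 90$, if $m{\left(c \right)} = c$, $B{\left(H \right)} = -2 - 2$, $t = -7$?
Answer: $720$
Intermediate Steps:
$B{\left(H \right)} = -4$
$B{\left(t \right)} m{\left(-2 \right)} 90 = \left(-4\right) \left(-2\right) 90 = 8 \cdot 90 = 720$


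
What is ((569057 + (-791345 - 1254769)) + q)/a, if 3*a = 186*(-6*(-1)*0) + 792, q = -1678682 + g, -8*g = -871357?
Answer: -24374555/2112 ≈ -11541.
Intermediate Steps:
g = 871357/8 (g = -1/8*(-871357) = 871357/8 ≈ 1.0892e+5)
q = -12558099/8 (q = -1678682 + 871357/8 = -12558099/8 ≈ -1.5698e+6)
a = 264 (a = (186*(-6*(-1)*0) + 792)/3 = (186*(6*0) + 792)/3 = (186*0 + 792)/3 = (0 + 792)/3 = (1/3)*792 = 264)
((569057 + (-791345 - 1254769)) + q)/a = ((569057 + (-791345 - 1254769)) - 12558099/8)/264 = ((569057 - 2046114) - 12558099/8)*(1/264) = (-1477057 - 12558099/8)*(1/264) = -24374555/8*1/264 = -24374555/2112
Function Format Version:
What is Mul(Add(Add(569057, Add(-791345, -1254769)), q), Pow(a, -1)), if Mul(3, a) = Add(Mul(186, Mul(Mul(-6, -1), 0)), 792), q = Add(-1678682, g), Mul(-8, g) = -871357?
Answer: Rational(-24374555, 2112) ≈ -11541.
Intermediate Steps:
g = Rational(871357, 8) (g = Mul(Rational(-1, 8), -871357) = Rational(871357, 8) ≈ 1.0892e+5)
q = Rational(-12558099, 8) (q = Add(-1678682, Rational(871357, 8)) = Rational(-12558099, 8) ≈ -1.5698e+6)
a = 264 (a = Mul(Rational(1, 3), Add(Mul(186, Mul(Mul(-6, -1), 0)), 792)) = Mul(Rational(1, 3), Add(Mul(186, Mul(6, 0)), 792)) = Mul(Rational(1, 3), Add(Mul(186, 0), 792)) = Mul(Rational(1, 3), Add(0, 792)) = Mul(Rational(1, 3), 792) = 264)
Mul(Add(Add(569057, Add(-791345, -1254769)), q), Pow(a, -1)) = Mul(Add(Add(569057, Add(-791345, -1254769)), Rational(-12558099, 8)), Pow(264, -1)) = Mul(Add(Add(569057, -2046114), Rational(-12558099, 8)), Rational(1, 264)) = Mul(Add(-1477057, Rational(-12558099, 8)), Rational(1, 264)) = Mul(Rational(-24374555, 8), Rational(1, 264)) = Rational(-24374555, 2112)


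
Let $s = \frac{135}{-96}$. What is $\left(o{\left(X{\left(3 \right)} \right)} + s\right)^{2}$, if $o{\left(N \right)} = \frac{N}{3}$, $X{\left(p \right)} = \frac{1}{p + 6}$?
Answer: $\frac{1399489}{746496} \approx 1.8747$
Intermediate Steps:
$X{\left(p \right)} = \frac{1}{6 + p}$
$s = - \frac{45}{32}$ ($s = 135 \left(- \frac{1}{96}\right) = - \frac{45}{32} \approx -1.4063$)
$o{\left(N \right)} = \frac{N}{3}$ ($o{\left(N \right)} = N \frac{1}{3} = \frac{N}{3}$)
$\left(o{\left(X{\left(3 \right)} \right)} + s\right)^{2} = \left(\frac{1}{3 \left(6 + 3\right)} - \frac{45}{32}\right)^{2} = \left(\frac{1}{3 \cdot 9} - \frac{45}{32}\right)^{2} = \left(\frac{1}{3} \cdot \frac{1}{9} - \frac{45}{32}\right)^{2} = \left(\frac{1}{27} - \frac{45}{32}\right)^{2} = \left(- \frac{1183}{864}\right)^{2} = \frac{1399489}{746496}$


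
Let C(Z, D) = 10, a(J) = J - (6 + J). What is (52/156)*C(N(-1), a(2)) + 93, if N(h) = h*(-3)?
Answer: 289/3 ≈ 96.333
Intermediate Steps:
N(h) = -3*h
a(J) = -6 (a(J) = J + (-6 - J) = -6)
(52/156)*C(N(-1), a(2)) + 93 = (52/156)*10 + 93 = (52*(1/156))*10 + 93 = (⅓)*10 + 93 = 10/3 + 93 = 289/3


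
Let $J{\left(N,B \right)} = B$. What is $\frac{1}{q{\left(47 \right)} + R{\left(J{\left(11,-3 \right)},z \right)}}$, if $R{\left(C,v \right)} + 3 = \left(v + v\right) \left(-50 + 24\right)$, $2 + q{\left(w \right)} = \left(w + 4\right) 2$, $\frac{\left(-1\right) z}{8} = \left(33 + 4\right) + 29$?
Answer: $\frac{1}{27553} \approx 3.6294 \cdot 10^{-5}$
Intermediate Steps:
$z = -528$ ($z = - 8 \left(\left(33 + 4\right) + 29\right) = - 8 \left(37 + 29\right) = \left(-8\right) 66 = -528$)
$q{\left(w \right)} = 6 + 2 w$ ($q{\left(w \right)} = -2 + \left(w + 4\right) 2 = -2 + \left(4 + w\right) 2 = -2 + \left(8 + 2 w\right) = 6 + 2 w$)
$R{\left(C,v \right)} = -3 - 52 v$ ($R{\left(C,v \right)} = -3 + \left(v + v\right) \left(-50 + 24\right) = -3 + 2 v \left(-26\right) = -3 - 52 v$)
$\frac{1}{q{\left(47 \right)} + R{\left(J{\left(11,-3 \right)},z \right)}} = \frac{1}{\left(6 + 2 \cdot 47\right) - -27453} = \frac{1}{\left(6 + 94\right) + \left(-3 + 27456\right)} = \frac{1}{100 + 27453} = \frac{1}{27553}$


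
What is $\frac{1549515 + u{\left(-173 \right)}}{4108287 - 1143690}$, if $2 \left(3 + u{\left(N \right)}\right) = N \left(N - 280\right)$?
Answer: $\frac{1059131}{1976398} \approx 0.53589$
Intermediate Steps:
$u{\left(N \right)} = -3 + \frac{N \left(-280 + N\right)}{2}$ ($u{\left(N \right)} = -3 + \frac{N \left(N - 280\right)}{2} = -3 + \frac{N \left(-280 + N\right)}{2}$)
$\frac{1549515 + u{\left(-173 \right)}}{4108287 - 1143690} = \frac{1549515 - \left(-24217 - \frac{29929}{2}\right)}{4108287 - 1143690} = \frac{1549515 + \left(-3 + \frac{1}{2} \cdot 29929 + 24220\right)}{2964597} = \left(1549515 + \left(-3 + \frac{29929}{2} + 24220\right)\right) \frac{1}{2964597} = \left(1549515 + \frac{78363}{2}\right) \frac{1}{2964597} = \frac{3177393}{2} \cdot \frac{1}{2964597} = \frac{1059131}{1976398}$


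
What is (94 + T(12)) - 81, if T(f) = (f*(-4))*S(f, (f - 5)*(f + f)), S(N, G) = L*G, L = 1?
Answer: -8051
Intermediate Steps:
S(N, G) = G (S(N, G) = 1*G = G)
T(f) = -8*f²*(-5 + f) (T(f) = (f*(-4))*((f - 5)*(f + f)) = (-4*f)*((-5 + f)*(2*f)) = (-4*f)*(2*f*(-5 + f)) = -8*f²*(-5 + f))
(94 + T(12)) - 81 = (94 + 8*12²*(5 - 1*12)) - 81 = (94 + 8*144*(5 - 12)) - 81 = (94 + 8*144*(-7)) - 81 = (94 - 8064) - 81 = -7970 - 81 = -8051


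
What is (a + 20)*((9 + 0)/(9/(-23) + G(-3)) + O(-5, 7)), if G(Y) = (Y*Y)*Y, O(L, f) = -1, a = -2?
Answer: -837/35 ≈ -23.914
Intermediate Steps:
G(Y) = Y³ (G(Y) = Y²*Y = Y³)
(a + 20)*((9 + 0)/(9/(-23) + G(-3)) + O(-5, 7)) = (-2 + 20)*((9 + 0)/(9/(-23) + (-3)³) - 1) = 18*(9/(9*(-1/23) - 27) - 1) = 18*(9/(-9/23 - 27) - 1) = 18*(9/(-630/23) - 1) = 18*(9*(-23/630) - 1) = 18*(-23/70 - 1) = 18*(-93/70) = -837/35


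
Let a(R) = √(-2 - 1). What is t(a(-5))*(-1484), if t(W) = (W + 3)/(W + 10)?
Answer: 1484*(-√3 + 3*I)/(√3 - 10*I) ≈ -475.46 - 174.68*I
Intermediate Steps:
a(R) = I*√3 (a(R) = √(-3) = I*√3)
t(W) = (3 + W)/(10 + W)
t(a(-5))*(-1484) = ((3 + I*√3)/(10 + I*√3))*(-1484) = -1484*(3 + I*√3)/(10 + I*√3)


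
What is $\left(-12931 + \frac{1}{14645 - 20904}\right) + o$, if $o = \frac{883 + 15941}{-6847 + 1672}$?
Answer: $- \frac{139648199722}{10796775} \approx -12934.0$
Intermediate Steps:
$o = - \frac{5608}{1725}$ ($o = \frac{16824}{-5175} = 16824 \left(- \frac{1}{5175}\right) = - \frac{5608}{1725} \approx -3.251$)
$\left(-12931 + \frac{1}{14645 - 20904}\right) + o = \left(-12931 + \frac{1}{14645 - 20904}\right) - \frac{5608}{1725} = \left(-12931 + \frac{1}{-6259}\right) - \frac{5608}{1725} = \left(-12931 - \frac{1}{6259}\right) - \frac{5608}{1725} = - \frac{80935130}{6259} - \frac{5608}{1725} = - \frac{139648199722}{10796775}$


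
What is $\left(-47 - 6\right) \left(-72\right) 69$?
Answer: $263304$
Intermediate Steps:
$\left(-47 - 6\right) \left(-72\right) 69 = \left(-53\right) \left(-72\right) 69 = 3816 \cdot 69 = 263304$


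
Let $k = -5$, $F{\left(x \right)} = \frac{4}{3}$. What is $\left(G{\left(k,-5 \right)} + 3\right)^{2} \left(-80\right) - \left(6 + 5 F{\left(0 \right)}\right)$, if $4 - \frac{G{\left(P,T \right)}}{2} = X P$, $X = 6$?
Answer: $- \frac{1209878}{3} \approx -4.0329 \cdot 10^{5}$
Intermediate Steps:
$F{\left(x \right)} = \frac{4}{3}$ ($F{\left(x \right)} = 4 \cdot \frac{1}{3} = \frac{4}{3}$)
$G{\left(P,T \right)} = 8 - 12 P$ ($G{\left(P,T \right)} = 8 - 2 \cdot 6 P = 8 - 12 P$)
$\left(G{\left(k,-5 \right)} + 3\right)^{2} \left(-80\right) - \left(6 + 5 F{\left(0 \right)}\right) = \left(\left(8 - -60\right) + 3\right)^{2} \left(-80\right) - \frac{38}{3} = \left(\left(8 + 60\right) + 3\right)^{2} \left(-80\right) - \frac{38}{3} = \left(68 + 3\right)^{2} \left(-80\right) - \frac{38}{3} = 71^{2} \left(-80\right) - \frac{38}{3} = 5041 \left(-80\right) - \frac{38}{3} = -403280 - \frac{38}{3} = - \frac{1209878}{3}$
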